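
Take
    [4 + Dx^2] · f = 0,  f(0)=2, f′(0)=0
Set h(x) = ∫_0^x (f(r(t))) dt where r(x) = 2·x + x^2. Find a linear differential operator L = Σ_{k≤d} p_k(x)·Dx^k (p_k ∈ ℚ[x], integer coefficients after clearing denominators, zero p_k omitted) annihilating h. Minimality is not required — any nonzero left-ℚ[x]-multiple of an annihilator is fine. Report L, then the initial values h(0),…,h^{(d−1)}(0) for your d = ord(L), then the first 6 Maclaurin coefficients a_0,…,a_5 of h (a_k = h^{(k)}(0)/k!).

L = (16 + 48·x + 48·x^2 + 16·x^3)·Dx - Dx^2 + (1 + x)·Dx^3  (order 3).
h: a_k = 0, 2, 0, -16/3, -4, 52/15, …
ICs: h(0) = 0, h′(0) = 2, h′′(0) = 0.

f: a_k = 2, 0, -4, 0, 4/3, 0, …
h₀=f(r): pull back L_f along r ⇒ L₀.
Integrate: L := L₀·Dx.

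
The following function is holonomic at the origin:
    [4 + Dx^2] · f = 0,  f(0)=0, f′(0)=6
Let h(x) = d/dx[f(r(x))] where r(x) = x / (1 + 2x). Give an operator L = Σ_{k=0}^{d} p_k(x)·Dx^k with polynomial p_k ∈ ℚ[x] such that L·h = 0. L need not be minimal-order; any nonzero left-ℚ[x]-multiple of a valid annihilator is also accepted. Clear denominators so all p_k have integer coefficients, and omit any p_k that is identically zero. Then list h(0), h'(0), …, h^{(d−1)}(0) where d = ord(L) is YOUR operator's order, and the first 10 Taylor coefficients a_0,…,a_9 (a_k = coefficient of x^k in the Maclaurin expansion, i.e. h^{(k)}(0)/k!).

f: a_k = 0, 6, 0, -4, 0, 4/5, 0, -8/105, 0, 4/945, …
Change of var in L_f (x↦r) gives L₀.
h₀' ⇒ L via d/dx closure of L₀.
L = (28 + 96·x + 96·x^2) + (12 + 72·x + 144·x^2 + 96·x^3)·Dx + (1 + 8·x + 24·x^2 + 32·x^3 + 16·x^4)·Dx^2  (order 2).
h: a_k = 6, -24, 60, -96, 4, 720, -55448/15, 203648/15, -896716/21, 2558960/21, …
ICs: h(0) = 6, h′(0) = -24.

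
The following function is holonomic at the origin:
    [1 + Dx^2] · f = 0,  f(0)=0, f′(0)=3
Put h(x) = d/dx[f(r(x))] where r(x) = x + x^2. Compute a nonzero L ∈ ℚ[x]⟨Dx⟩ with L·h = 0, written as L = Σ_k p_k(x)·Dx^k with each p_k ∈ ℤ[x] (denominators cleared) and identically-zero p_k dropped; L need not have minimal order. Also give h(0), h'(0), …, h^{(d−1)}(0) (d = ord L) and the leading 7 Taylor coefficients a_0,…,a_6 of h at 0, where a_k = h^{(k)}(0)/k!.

L = (13 + 8·x + 24·x^2 + 32·x^3 + 16·x^4) + (-6 - 12·x)·Dx + (1 + 4·x + 4·x^2)·Dx^2  (order 2).
h: a_k = 3, 6, -3/2, -6, -59/8, -9/4, 419/240, …
ICs: h(0) = 3, h′(0) = 6.

f: a_k = 0, 3, 0, -1/2, 0, 1/40, 0, …
f∘r: x↦r, Dx↦Dx/r' in L_f ⇒ L₀.
h=h₀': d/dx-closure on L₀ ⇒ L.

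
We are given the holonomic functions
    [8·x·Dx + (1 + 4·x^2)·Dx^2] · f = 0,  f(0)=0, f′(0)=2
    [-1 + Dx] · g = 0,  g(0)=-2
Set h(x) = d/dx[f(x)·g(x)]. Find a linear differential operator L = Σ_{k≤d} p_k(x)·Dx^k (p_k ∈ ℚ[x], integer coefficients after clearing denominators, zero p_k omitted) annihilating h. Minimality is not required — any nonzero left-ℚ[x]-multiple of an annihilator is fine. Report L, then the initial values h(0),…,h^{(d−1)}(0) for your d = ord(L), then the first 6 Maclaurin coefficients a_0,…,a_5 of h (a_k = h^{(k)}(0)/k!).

f: a_k = 0, 2, 0, -8/3, 0, 32/5, …
g: a_k = -2, -2, -1, -1/3, -1/12, -1/60, …
L₀ := L_f ⊗_s L_g (sym. prod.), ord ≤ 2.
Derive L from L₀ (diff closure).
L = (-7 - 16·x + 104·x^2 - 64·x^3 + 16·x^4) + (6 + 24·x - 112·x^2 + 96·x^3 - 32·x^4)·Dx + (1 - 8·x + 8·x^2 - 32·x^3 + 16·x^4)·Dx^2  (order 2).
h: a_k = -4, -8, 10, 56/3, -103/2, -215/3, …
ICs: h(0) = -4, h′(0) = -8.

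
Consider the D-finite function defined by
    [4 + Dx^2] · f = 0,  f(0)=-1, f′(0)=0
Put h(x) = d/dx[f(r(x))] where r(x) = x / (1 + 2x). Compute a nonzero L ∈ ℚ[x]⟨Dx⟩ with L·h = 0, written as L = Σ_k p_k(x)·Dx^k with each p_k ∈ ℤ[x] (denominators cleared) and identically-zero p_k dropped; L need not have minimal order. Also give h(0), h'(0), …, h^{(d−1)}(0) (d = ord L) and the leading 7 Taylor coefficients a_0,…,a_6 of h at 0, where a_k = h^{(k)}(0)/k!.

f: a_k = -1, 0, 2, 0, -2/3, 0, 4/45, …
L₀ from L_f via x↦r, Dx↦r'^{-1}Dx.
Derive L from L₀ (diff closure).
L = (28 + 96·x + 96·x^2) + (12 + 72·x + 144·x^2 + 96·x^3)·Dx + (1 + 8·x + 24·x^2 + 32·x^3 + 16·x^4)·Dx^2  (order 2).
h: a_k = 0, 4, -24, 280/3, -880/3, 12008/15, -9744/5, …
ICs: h(0) = 0, h′(0) = 4.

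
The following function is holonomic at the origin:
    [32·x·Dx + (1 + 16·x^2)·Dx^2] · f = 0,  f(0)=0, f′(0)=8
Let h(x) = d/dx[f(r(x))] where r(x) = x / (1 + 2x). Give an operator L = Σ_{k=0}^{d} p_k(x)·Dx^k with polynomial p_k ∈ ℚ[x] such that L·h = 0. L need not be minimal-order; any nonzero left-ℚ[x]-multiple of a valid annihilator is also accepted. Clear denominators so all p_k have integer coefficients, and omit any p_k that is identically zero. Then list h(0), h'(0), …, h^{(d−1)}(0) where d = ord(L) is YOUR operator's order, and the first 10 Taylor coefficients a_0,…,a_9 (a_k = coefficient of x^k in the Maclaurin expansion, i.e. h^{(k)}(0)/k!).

f: a_k = 0, 8, 0, -128/3, 0, 2048/5, 0, -32768/7, 0, 524288/9, …
L₀ from L_f via x↦r, Dx↦r'^{-1}Dx.
h=h₀': d/dx-closure on L₀ ⇒ L.
L = (4 + 40·x) + (1 + 4·x + 20·x^2)·Dx  (order 1).
h: a_k = 8, -32, -32, 768, -2432, -5632, 71168, -172032, -735232, 6381568, …
ICs: h(0) = 8.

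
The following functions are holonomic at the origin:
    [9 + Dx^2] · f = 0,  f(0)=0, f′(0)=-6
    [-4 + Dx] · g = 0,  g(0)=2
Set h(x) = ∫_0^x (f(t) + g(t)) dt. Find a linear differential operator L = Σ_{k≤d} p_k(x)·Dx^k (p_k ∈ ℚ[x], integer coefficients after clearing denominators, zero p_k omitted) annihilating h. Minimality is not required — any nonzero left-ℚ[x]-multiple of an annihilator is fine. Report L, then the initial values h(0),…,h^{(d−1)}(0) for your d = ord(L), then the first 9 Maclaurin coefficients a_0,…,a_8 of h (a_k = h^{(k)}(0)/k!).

f: a_k = 0, -6, 0, 9, 0, -81/20, 0, 243/280, 0, …
g: a_k = 2, 8, 16, 64/3, 64/3, 256/15, 512/45, 2048/315, 1024/315, …
Weyl lclm of L_f,L_g ⇒ L₀ (ord ≤ 3).
Integrate: L := L₀·Dx.
L = -36·Dx + 9·Dx^2 - 4·Dx^3 + Dx^4  (order 4).
h: a_k = 0, 2, 1, 16/3, 91/12, 64/15, 781/360, 512/315, 2653/2880, …
ICs: h(0) = 0, h′(0) = 2, h′′(0) = 2, h′′′(0) = 32.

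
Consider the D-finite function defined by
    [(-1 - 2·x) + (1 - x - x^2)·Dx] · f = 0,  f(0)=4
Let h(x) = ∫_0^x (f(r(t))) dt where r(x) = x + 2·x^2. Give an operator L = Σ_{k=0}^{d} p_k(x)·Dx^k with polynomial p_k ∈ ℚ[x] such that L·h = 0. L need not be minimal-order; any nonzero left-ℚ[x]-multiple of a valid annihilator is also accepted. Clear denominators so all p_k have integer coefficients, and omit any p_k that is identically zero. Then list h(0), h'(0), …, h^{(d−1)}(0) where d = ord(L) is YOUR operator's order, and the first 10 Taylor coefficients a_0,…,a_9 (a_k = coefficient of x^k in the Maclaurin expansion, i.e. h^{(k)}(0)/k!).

L = (1 + 6·x + 12·x^2 + 16·x^3)·Dx + (-1 + x + 3·x^2 + 4·x^3 + 4·x^4)·Dx^2  (order 2).
h: a_k = 0, 4, 2, 16/3, 11, 124/5, 56, 948/7, 657/2, 7312/9, …
ICs: h(0) = 0, h′(0) = 4.

f: a_k = 4, 4, 8, 12, 20, 32, 52, 84, 136, 220, …
h₀=f(r): pull back L_f along r ⇒ L₀.
∫: right-multiply L₀ by Dx.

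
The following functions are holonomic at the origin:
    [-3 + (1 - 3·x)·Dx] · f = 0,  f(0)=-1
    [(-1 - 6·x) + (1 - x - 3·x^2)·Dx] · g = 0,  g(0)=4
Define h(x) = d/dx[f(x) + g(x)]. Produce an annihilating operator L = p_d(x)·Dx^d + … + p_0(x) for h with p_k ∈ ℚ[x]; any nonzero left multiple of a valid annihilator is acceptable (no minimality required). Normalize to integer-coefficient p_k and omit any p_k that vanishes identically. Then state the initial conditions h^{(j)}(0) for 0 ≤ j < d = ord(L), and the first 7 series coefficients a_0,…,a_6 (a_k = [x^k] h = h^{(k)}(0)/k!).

f: a_k = -1, -3, -9, -27, -81, -243, -729, …
g: a_k = 4, 4, 16, 28, 76, 160, 388, …
L₀ := lclm(L_f,L_g); ord L₀ ≤ 1+1.
h₀' ⇒ L via d/dx closure of L₀.
L = (90 - 216·x + 1944·x^2 - 1944·x^3 + 1458·x^4) + (-6 - 90·x - 54·x^2 + 1296·x^3 - 1701·x^4 + 1458·x^5)·Dx + (-1 + 22·x - 99·x^2 + 126·x^3 + 54·x^4 - 243·x^5 + 243·x^6)·Dx^2  (order 2).
h: a_k = 1, 14, 3, -20, -415, -2046, -9233, …
ICs: h(0) = 1, h′(0) = 14.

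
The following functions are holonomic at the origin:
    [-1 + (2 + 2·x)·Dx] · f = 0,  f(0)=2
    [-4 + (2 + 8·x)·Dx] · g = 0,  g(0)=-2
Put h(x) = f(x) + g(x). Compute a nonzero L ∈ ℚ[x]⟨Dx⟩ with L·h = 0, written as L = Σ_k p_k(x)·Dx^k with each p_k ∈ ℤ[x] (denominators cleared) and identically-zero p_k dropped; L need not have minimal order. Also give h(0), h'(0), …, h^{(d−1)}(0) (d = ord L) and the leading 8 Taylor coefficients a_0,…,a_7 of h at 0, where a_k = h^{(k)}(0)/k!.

L = -2 + (5 + 8·x)·Dx + (2 + 10·x + 8·x^2)·Dx^2  (order 2).
h: a_k = 0, -3, 15/4, -63/8, 1275/64, -7161/128, 85995/512, -540639/1024, …
ICs: h(0) = 0, h′(0) = -3.

f: a_k = 2, 1, -1/4, 1/8, -5/64, 7/128, -21/512, 33/1024, …
g: a_k = -2, -4, 4, -8, 20, -56, 168, -528, …
Weyl lclm of L_f,L_g ⇒ L₀ (ord ≤ 2).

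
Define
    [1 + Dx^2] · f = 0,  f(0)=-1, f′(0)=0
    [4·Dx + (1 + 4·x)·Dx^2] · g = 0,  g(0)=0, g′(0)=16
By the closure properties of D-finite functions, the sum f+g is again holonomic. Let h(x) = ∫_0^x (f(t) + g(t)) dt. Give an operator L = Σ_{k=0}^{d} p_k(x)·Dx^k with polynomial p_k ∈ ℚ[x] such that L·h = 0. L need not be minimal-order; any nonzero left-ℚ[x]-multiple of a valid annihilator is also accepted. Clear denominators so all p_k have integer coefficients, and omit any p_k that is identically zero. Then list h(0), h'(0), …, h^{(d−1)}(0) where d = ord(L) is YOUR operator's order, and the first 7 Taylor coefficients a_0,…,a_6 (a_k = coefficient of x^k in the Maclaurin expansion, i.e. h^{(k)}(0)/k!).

L = (388 + 32·x + 64·x^2)·Dx^2 + (33 + 140·x + 48·x^2 + 64·x^3)·Dx^3 + (388 + 32·x + 64·x^2)·Dx^4 + (33 + 140·x + 48·x^2 + 64·x^3)·Dx^5  (order 5).
h: a_k = 0, -1, 8, -21/2, 64/3, -1229/24, 2048/15, …
ICs: h(0) = 0, h′(0) = -1, h′′(0) = 16, h′′′(0) = -63, h′′′′(0) = 512.

f: a_k = -1, 0, 1/2, 0, -1/24, 0, 1/720, …
g: a_k = 0, 16, -32, 256/3, -256, 4096/5, -8192/3, …
Weyl lclm of L_f,L_g ⇒ L₀ (ord ≤ 4).
Integrate: L := L₀·Dx.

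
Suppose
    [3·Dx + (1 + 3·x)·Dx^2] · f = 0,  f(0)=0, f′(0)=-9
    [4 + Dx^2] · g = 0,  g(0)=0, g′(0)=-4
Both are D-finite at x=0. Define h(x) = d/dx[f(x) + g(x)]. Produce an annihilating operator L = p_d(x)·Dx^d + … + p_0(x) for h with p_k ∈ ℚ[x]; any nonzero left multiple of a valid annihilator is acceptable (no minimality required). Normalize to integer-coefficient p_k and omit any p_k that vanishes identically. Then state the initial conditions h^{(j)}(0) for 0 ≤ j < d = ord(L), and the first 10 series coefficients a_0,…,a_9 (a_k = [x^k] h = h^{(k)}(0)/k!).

f: a_k = 0, -9, 27/2, -27, 243/4, -729/5, 729/2, -6561/7, 19683/8, -6561, …
g: a_k = 0, -4, 0, 8/3, 0, -8/15, 0, 16/315, 0, -8/2835, …
h₀=f+g: left-lcm gives L₀, ord ≤ 4.
h₀' ⇒ L via d/dx closure of L₀.
L = (348 + 144·x + 216·x^2) + (44 + 180·x + 216·x^2 + 216·x^3)·Dx + (87 + 36·x + 54·x^2)·Dx^2 + (11 + 45·x + 54·x^2 + 54·x^3)·Dx^3  (order 3).
h: a_k = -13, 27, -73, 243, -2195/3, 2187, -295229/45, 19683, -18600443/315, 177147, …
ICs: h(0) = -13, h′(0) = 27, h′′(0) = -146.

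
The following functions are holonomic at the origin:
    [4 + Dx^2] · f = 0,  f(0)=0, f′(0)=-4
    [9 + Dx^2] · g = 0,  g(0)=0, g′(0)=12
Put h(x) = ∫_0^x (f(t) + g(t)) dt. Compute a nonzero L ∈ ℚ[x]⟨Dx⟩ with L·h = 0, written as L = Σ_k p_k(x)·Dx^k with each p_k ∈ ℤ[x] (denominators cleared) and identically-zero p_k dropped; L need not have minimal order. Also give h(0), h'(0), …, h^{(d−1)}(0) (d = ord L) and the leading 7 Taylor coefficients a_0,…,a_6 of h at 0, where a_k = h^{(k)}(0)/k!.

L = 36·Dx + 13·Dx^3 + Dx^5  (order 5).
h: a_k = 0, 0, 4, 0, -23/6, 0, 227/180, …
ICs: h(0) = 0, h′(0) = 0, h′′(0) = 8, h′′′(0) = 0, h′′′′(0) = -92.

f: a_k = 0, -4, 0, 8/3, 0, -8/15, 0, …
g: a_k = 0, 12, 0, -18, 0, 81/10, 0, …
f+g: L₀ = lclm(L_f,L_g), ord ≤ 2+2.
∫: right-multiply L₀ by Dx.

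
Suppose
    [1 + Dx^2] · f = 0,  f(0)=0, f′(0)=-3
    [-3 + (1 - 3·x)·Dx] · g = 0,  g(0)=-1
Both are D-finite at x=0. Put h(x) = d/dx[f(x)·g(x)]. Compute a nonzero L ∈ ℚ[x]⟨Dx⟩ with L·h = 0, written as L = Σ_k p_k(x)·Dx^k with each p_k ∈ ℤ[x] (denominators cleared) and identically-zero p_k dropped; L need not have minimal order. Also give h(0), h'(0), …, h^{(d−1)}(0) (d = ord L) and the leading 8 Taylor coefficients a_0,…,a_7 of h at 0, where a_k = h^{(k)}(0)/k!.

f: a_k = 0, -3, 0, 1/2, 0, -1/40, 0, 1/1680, …
g: a_k = -1, -3, -9, -27, -81, -243, -729, -2187, …
Product ⇒ symmetric product L₀, ord ≤ 2.
h=h₀': d/dx-closure on L₀ ⇒ L.
L = (-17 - 6·x + 9·x^2) + (-6 + 18·x)·Dx + (1 - 6·x + 9·x^2)·Dx^2  (order 2).
h: a_k = 3, 18, 159/2, 318, 9541/8, 85869/20, 3606497/240, 3606497/70, …
ICs: h(0) = 3, h′(0) = 18.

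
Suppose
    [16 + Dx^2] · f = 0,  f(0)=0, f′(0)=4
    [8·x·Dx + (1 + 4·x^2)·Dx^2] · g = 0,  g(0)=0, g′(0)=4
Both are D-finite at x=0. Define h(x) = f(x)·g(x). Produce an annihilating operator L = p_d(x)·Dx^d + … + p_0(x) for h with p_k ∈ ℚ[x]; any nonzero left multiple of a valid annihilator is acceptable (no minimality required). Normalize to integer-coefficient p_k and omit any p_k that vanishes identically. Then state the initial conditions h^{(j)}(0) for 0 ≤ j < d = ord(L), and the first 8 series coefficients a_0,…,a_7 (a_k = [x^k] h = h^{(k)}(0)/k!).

L = (2560 + 29696·x^2 + 118784·x^4 + 262144·x^6 + 262144·x^8) + (1536·x + 14336·x^3 + 49152·x^5 + 65536·x^7)·Dx + (240 + 3008·x^2 + 13824·x^4 + 32768·x^6 + 32768·x^8)·Dx^2 + (96·x + 896·x^3 + 3072·x^5 + 4096·x^7)·Dx^3 + (5 + 72·x^2 + 400·x^4 + 1024·x^6 + 1024·x^8)·Dx^4  (order 4).
h: a_k = 0, 0, 16, 0, -64, 0, 1280/9, 0, …
ICs: h(0) = 0, h′(0) = 0, h′′(0) = 32, h′′′(0) = 0.

f: a_k = 0, 4, 0, -32/3, 0, 128/15, 0, -1024/315, …
g: a_k = 0, 4, 0, -16/3, 0, 64/5, 0, -256/7, …
L₀ := L_f ⊗_s L_g (sym. prod.), ord ≤ 4.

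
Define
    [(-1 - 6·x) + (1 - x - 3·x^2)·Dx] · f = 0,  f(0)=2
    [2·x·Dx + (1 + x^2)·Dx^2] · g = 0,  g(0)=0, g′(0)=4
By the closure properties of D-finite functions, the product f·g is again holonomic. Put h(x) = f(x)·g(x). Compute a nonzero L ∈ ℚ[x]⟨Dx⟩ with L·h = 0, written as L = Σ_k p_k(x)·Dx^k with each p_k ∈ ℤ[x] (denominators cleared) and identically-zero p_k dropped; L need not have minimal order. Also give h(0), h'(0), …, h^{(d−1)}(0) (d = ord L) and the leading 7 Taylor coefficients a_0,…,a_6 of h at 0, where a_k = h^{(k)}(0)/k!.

f: a_k = 2, 2, 8, 14, 38, 80, 194, …
g: a_k = 0, 4, 0, -4/3, 0, 4/5, 0, …
Product ⇒ symmetric product L₀, ord ≤ 2.
L = (6 + 2·x + 18·x^2) + (2 + 10·x + 4·x^2 + 18·x^3)·Dx + (-1 + x + 2·x^2 + x^3 + 3·x^4)·Dx^2  (order 2).
h: a_k = 0, 8, 8, 88/3, 160/3, 2144/15, 4544/15, …
ICs: h(0) = 0, h′(0) = 8.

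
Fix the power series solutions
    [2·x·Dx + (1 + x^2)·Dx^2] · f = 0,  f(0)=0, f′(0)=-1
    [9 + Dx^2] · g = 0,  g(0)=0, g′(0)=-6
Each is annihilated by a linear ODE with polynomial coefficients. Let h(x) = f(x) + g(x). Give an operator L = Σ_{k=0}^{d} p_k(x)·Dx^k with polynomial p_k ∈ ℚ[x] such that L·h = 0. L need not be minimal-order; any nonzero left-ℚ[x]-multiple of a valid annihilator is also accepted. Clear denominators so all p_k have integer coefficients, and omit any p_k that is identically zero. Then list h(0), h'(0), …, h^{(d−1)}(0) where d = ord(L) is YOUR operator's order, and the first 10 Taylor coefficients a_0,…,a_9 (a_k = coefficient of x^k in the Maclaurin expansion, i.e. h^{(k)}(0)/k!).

L = (-54·x + 540·x^3 + 162·x^5)·Dx + (63 + 279·x^2 + 297·x^4 + 81·x^6)·Dx^2 + (-6·x + 60·x^3 + 18·x^5)·Dx^3 + (7 + 31·x^2 + 33·x^4 + 9·x^6)·Dx^4  (order 4).
h: a_k = 0, -7, 0, 28/3, 0, -17/4, 0, 283/280, 0, -4427/20160, …
ICs: h(0) = 0, h′(0) = -7, h′′(0) = 0, h′′′(0) = 56.

f: a_k = 0, -1, 0, 1/3, 0, -1/5, 0, 1/7, 0, -1/9, …
g: a_k = 0, -6, 0, 9, 0, -81/20, 0, 243/280, 0, -243/2240, …
L₀ := lclm(L_f,L_g); ord L₀ ≤ 2+2.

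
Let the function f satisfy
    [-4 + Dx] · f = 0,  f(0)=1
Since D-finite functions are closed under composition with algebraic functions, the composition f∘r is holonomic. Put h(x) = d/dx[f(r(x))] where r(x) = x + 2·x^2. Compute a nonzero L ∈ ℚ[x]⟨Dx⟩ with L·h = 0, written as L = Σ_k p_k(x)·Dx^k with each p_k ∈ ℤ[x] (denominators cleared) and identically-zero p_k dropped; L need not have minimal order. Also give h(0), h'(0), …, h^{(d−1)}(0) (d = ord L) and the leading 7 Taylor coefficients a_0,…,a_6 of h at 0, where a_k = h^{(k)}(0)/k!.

f: a_k = 1, 4, 8, 32/3, 32/3, 128/15, 256/45, …
Substitute x→r, Dx→(1/r')Dx; clear ⇒ L₀.
Differentiate: ansatz ord ≤ ord L₀ ⇒ L.
L = (8 + 32·x + 64·x^2) + (-1 - 4·x)·Dx  (order 1).
h: a_k = 4, 32, 128, 1280/3, 3328/3, 38912/15, 237568/45, …
ICs: h(0) = 4.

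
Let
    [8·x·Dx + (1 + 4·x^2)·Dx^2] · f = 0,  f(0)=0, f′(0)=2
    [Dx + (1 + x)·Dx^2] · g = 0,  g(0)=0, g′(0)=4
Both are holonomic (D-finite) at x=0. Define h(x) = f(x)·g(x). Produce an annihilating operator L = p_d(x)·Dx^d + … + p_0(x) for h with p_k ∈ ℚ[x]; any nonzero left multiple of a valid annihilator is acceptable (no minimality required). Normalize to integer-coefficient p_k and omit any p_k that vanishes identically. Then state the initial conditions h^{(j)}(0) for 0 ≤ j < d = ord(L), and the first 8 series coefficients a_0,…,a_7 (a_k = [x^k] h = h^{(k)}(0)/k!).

L = (288 + 560·x + 3584·x^2 + 8640·x^3 + 7680·x^4 + 3328·x^5 + 1024·x^7)·Dx + (258 + 1840·x + 6992·x^2 + 19264·x^3 + 29440·x^4 + 23808·x^5 + 8960·x^6 + 3072·x^7 + 3584·x^8)·Dx^2 + (36 + 628·x + 2496·x^2 + 6192·x^3 + 12288·x^4 + 15936·x^5 + 12288·x^6 + 5376·x^7 + 3072·x^8 + 2048·x^9)·Dx^3 + (17 + 66·x + 241·x^2 + 608·x^3 + 1152·x^4 + 1728·x^5 + 2016·x^6 + 1536·x^7 + 768·x^8 + 512·x^9 + 256·x^10)·Dx^4  (order 4).
h: a_k = 0, 0, 8, -4, -8, 10/3, 1064/45, -172/15, …
ICs: h(0) = 0, h′(0) = 0, h′′(0) = 16, h′′′(0) = -24.

f: a_k = 0, 2, 0, -8/3, 0, 32/5, 0, -128/7, …
g: a_k = 0, 4, -2, 4/3, -1, 4/5, -2/3, 4/7, …
Sym-product of L_f,L_g gives L₀ (≤ ord 4).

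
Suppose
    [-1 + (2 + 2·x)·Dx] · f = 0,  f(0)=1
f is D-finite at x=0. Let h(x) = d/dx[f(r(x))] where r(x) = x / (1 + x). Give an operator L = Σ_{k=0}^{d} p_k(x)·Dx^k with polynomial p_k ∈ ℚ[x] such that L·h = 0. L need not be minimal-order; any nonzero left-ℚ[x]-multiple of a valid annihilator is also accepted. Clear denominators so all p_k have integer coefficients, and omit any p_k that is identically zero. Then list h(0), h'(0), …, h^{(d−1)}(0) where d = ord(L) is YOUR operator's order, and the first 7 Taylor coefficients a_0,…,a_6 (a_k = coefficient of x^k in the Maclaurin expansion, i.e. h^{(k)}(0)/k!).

f: a_k = 1, 1/2, -1/8, 1/16, -5/128, 7/256, -21/1024, …
f∘r: x↦r, Dx↦Dx/r' in L_f ⇒ L₀.
h=h₀': d/dx-closure on L₀ ⇒ L.
L = (-5 - 8·x) + (-2 - 6·x - 4·x^2)·Dx  (order 1).
h: a_k = 1/2, -5/4, 39/16, -141/32, 1995/256, -7059/512, 50435/2048, …
ICs: h(0) = 1/2.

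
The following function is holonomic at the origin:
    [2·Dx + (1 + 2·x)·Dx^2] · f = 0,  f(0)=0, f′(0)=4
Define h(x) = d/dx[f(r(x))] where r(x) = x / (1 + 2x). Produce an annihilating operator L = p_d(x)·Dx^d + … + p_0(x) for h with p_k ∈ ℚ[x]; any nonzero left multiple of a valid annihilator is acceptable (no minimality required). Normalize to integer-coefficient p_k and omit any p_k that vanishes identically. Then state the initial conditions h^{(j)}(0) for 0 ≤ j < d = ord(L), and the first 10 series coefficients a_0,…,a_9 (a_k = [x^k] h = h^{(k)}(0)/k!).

L = (6 + 16·x) + (1 + 6·x + 8·x^2)·Dx  (order 1).
h: a_k = 4, -24, 112, -480, 1984, -8064, 32512, -130560, 523264, -2095104, …
ICs: h(0) = 4.

f: a_k = 0, 4, -4, 16/3, -8, 64/5, -64/3, 256/7, -64, 1024/9, …
h₀=f(r): pull back L_f along r ⇒ L₀.
h₀' ⇒ L via d/dx closure of L₀.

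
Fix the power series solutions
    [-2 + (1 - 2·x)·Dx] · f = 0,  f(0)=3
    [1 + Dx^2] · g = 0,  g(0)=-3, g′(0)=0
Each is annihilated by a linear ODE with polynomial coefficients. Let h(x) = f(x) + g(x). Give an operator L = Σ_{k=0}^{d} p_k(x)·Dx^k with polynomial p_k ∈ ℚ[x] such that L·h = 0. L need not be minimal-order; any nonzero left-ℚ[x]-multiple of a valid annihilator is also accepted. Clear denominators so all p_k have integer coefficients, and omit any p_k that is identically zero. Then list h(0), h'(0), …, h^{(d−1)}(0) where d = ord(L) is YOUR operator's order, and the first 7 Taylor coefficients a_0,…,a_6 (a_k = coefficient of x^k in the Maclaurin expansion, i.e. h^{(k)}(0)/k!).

f: a_k = 3, 6, 12, 24, 48, 96, 192, …
g: a_k = -3, 0, 3/2, 0, -1/8, 0, 1/240, …
h₀=f+g: left-lcm gives L₀, ord ≤ 3.
L = (50 - 8·x + 8·x^2) + (-9 + 22·x - 12·x^2 + 8·x^3)·Dx + (50 - 8·x + 8·x^2)·Dx^2 + (-9 + 22·x - 12·x^2 + 8·x^3)·Dx^3  (order 3).
h: a_k = 0, 6, 27/2, 24, 383/8, 96, 46081/240, …
ICs: h(0) = 0, h′(0) = 6, h′′(0) = 27.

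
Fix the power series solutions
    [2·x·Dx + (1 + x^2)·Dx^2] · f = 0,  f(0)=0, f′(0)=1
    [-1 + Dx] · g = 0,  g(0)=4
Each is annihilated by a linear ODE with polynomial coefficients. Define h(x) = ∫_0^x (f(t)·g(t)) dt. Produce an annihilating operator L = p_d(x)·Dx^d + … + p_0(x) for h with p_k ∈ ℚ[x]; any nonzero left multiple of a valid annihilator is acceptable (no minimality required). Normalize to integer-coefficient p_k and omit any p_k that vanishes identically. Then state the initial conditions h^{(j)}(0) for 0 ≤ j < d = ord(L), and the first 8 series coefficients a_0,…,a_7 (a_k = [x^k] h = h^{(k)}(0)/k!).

L = (1 - 2·x + x^2)·Dx + (-2 + 2·x - 2·x^2)·Dx^2 + (1 + x^2)·Dx^3  (order 3).
h: a_k = 0, 0, 2, 4/3, 1/6, -2/15, 1/20, 11/126, …
ICs: h(0) = 0, h′(0) = 0, h′′(0) = 4.

f: a_k = 0, 1, 0, -1/3, 0, 1/5, 0, -1/7, …
g: a_k = 4, 4, 2, 2/3, 1/6, 1/30, 1/180, 1/1260, …
f·g: L₀ = L_f ⊗_s L_g, ord ≤ 2·1.
h=∫h₀ ⇒ L = L₀·Dx.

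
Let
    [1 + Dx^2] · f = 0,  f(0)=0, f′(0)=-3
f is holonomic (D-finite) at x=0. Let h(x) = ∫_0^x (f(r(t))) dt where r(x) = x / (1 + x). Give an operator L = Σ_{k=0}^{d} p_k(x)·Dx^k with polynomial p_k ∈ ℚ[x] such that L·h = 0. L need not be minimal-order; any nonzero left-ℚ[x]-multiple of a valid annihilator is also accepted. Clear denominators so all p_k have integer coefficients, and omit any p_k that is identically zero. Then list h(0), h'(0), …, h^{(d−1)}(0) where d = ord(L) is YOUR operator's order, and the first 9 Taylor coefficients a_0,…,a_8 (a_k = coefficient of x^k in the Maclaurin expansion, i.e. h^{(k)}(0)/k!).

L = Dx + (2 + 6·x + 6·x^2 + 2·x^3)·Dx^2 + (1 + 4·x + 6·x^2 + 4·x^3 + x^4)·Dx^3  (order 3).
h: a_k = 0, 0, -3/2, 1, -5/8, 3/10, -1/240, -15/56, 6931/13440, …
ICs: h(0) = 0, h′(0) = 0, h′′(0) = -3.

f: a_k = 0, -3, 0, 1/2, 0, -1/40, 0, 1/1680, 0, …
Substitute x→r, Dx→(1/r')Dx; clear ⇒ L₀.
Integrate: L := L₀·Dx.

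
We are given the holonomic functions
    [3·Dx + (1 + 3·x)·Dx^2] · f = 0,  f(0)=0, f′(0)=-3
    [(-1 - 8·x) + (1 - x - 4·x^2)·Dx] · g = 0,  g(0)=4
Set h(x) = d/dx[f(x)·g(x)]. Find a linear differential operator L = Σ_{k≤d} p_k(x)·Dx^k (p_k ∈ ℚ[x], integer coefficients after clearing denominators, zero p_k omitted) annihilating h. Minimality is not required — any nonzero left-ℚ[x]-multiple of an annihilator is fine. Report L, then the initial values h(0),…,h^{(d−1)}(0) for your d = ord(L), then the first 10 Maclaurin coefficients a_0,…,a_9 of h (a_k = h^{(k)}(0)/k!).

L = (444 + 2376·x + 5184·x^2) + (15 + 381·x + 2592·x^2 + 4032·x^3)·Dx + (-11 - 70·x - 19·x^2 + 468·x^3 + 576·x^4)·Dx^2  (order 2).
h: a_k = -12, 12, -234, 108, -2397, 3438/5, -21369, 192132/35, -12771783/70, 426417/7, …
ICs: h(0) = -12, h′(0) = 12.

f: a_k = 0, -3, 9/2, -9, 81/4, -243/5, 243/2, -2187/7, 6561/8, -2187, …
g: a_k = 4, 4, 20, 36, 116, 260, 724, 1764, 4660, 11716, …
f·g: L₀ = L_f ⊗_s L_g, ord ≤ 2·1.
Differentiate: ansatz ord ≤ ord L₀ ⇒ L.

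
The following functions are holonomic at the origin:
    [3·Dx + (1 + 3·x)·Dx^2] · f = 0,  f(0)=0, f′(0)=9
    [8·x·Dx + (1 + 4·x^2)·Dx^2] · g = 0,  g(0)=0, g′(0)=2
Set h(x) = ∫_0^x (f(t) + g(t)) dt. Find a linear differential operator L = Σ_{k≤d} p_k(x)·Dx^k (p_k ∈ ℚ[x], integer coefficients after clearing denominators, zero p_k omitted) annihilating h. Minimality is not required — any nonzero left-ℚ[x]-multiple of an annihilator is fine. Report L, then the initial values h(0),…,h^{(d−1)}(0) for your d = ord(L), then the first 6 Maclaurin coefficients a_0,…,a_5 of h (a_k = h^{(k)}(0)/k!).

f: a_k = 0, 9, -27/2, 27, -243/4, 729/5, …
g: a_k = 0, 2, 0, -8/3, 0, 32/5, …
Sum ⇒ L₀ = lclm(L_f,L_g) in ℚ(x)⟨Dx⟩.
h=∫₀ˣh₀: take L = L₀·Dx.
L = (-24 - 216·x + 288·x^2 + 288·x^3)·Dx^2 + (-26 - 48·x - 120·x^2 + 576·x^3 + 576·x^4)·Dx^3 + (-3 - x + 24·x^2 + 32·x^3 + 144·x^4 + 144·x^5)·Dx^4  (order 4).
h: a_k = 0, 0, 11/2, -9/2, 73/12, -243/20, …
ICs: h(0) = 0, h′(0) = 0, h′′(0) = 11, h′′′(0) = -27.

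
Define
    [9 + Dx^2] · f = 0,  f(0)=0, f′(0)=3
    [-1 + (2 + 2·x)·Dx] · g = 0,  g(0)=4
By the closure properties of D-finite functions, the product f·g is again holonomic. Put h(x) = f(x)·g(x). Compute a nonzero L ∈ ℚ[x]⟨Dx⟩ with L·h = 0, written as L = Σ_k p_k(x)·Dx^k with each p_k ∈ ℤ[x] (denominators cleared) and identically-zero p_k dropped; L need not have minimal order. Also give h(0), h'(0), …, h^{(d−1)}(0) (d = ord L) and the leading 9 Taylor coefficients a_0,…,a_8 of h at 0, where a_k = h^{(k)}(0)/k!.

L = (39 + 72·x + 36·x^2) + (-4 - 4·x)·Dx + (4 + 8·x + 4·x^2)·Dx^2  (order 2).
h: a_k = 0, 12, 6, -39/2, -33/4, 1581/160, 1041/320, -20529/8960, -2367/3584, …
ICs: h(0) = 0, h′(0) = 12.

f: a_k = 0, 3, 0, -9/2, 0, 81/40, 0, -243/560, 0, …
g: a_k = 4, 2, -1/2, 1/4, -5/32, 7/64, -21/256, 33/512, -429/8192, …
L₀ := L_f ⊗_s L_g (sym. prod.), ord ≤ 2.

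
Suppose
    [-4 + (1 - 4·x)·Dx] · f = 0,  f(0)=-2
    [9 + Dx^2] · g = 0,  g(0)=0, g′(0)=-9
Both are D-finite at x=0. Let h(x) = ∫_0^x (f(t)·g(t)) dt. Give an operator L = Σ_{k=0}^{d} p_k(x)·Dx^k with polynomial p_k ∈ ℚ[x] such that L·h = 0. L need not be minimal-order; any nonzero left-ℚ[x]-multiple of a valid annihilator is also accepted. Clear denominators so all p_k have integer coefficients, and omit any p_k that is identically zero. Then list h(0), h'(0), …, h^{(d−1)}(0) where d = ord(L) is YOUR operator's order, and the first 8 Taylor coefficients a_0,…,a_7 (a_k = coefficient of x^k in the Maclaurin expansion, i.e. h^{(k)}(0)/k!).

L = (-9 + 36·x)·Dx + 8·Dx^2 + (-1 + 4·x)·Dx^3  (order 3).
h: a_k = 0, 0, 9, 24, 261/4, 1044/5, 27921/40, 83763/35, …
ICs: h(0) = 0, h′(0) = 0, h′′(0) = 18.

f: a_k = -2, -8, -32, -128, -512, -2048, -8192, -32768, …
g: a_k = 0, -9, 0, 27/2, 0, -243/40, 0, 729/560, …
Sym-product of L_f,L_g gives L₀ (≤ ord 2).
∫: right-multiply L₀ by Dx.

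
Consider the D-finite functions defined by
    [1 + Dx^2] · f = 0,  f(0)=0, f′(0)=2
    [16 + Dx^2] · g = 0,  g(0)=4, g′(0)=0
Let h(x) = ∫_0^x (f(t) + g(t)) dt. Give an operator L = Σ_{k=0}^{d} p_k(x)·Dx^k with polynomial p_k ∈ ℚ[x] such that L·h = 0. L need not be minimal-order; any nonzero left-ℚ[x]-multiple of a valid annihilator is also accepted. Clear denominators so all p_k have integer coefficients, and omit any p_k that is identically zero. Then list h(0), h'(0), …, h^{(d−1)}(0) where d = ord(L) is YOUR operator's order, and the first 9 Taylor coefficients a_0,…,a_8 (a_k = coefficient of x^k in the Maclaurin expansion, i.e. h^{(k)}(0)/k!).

L = 16·Dx + 17·Dx^3 + Dx^5  (order 5).
h: a_k = 0, 4, 1, -32/3, -1/12, 128/15, 1/360, -1024/315, -1/20160, …
ICs: h(0) = 0, h′(0) = 4, h′′(0) = 2, h′′′(0) = -64, h′′′′(0) = -2.

f: a_k = 0, 2, 0, -1/3, 0, 1/60, 0, -1/2520, 0, …
g: a_k = 4, 0, -32, 0, 128/3, 0, -1024/45, 0, 2048/315, …
L₀ := lclm(L_f,L_g); ord L₀ ≤ 2+2.
Integrate: L := L₀·Dx.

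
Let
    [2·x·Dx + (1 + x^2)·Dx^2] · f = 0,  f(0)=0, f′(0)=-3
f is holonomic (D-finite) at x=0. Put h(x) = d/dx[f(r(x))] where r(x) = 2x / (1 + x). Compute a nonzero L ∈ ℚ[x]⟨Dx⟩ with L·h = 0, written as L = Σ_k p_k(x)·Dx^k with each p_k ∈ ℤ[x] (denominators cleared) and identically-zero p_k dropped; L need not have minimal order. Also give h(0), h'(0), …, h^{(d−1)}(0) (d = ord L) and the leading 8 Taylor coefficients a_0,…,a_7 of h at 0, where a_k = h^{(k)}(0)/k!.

f: a_k = 0, -3, 0, 1, 0, -3/5, 0, 3/7, …
f∘r: x↦r, Dx↦Dx/r' in L_f ⇒ L₀.
Derive L from L₀ (diff closure).
L = (2 + 10·x) + (1 + 2·x + 5·x^2)·Dx  (order 1).
h: a_k = -6, 12, 6, -72, 114, 132, -834, 1008, …
ICs: h(0) = -6.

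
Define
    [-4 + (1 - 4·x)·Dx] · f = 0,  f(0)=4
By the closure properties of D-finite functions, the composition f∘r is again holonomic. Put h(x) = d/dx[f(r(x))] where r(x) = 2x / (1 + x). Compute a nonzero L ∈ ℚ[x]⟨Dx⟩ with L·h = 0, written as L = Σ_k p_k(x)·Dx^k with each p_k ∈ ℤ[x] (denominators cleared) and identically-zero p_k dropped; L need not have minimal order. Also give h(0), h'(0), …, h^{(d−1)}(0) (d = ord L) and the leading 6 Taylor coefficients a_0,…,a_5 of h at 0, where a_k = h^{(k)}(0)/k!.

L = 14 + (-1 + 7·x)·Dx  (order 1).
h: a_k = 32, 448, 4704, 43904, 384160, 3226944, …
ICs: h(0) = 32.

f: a_k = 4, 16, 64, 256, 1024, 4096, …
h₀=f(r): pull back L_f along r ⇒ L₀.
Differentiate: ansatz ord ≤ ord L₀ ⇒ L.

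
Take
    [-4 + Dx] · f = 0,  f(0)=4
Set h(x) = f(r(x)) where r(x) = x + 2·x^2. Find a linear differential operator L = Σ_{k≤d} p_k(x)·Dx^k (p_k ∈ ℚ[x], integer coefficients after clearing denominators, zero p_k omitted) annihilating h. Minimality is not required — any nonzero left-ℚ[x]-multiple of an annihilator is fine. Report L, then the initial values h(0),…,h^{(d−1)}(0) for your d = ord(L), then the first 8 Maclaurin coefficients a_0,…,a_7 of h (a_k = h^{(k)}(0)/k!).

L = (-4 - 16·x) + Dx  (order 1).
h: a_k = 4, 16, 64, 512/3, 1280/3, 13312/15, 77824/45, 950272/315, …
ICs: h(0) = 4.

f: a_k = 4, 16, 32, 128/3, 128/3, 512/15, 1024/45, 4096/315, …
Change of var in L_f (x↦r) gives L₀.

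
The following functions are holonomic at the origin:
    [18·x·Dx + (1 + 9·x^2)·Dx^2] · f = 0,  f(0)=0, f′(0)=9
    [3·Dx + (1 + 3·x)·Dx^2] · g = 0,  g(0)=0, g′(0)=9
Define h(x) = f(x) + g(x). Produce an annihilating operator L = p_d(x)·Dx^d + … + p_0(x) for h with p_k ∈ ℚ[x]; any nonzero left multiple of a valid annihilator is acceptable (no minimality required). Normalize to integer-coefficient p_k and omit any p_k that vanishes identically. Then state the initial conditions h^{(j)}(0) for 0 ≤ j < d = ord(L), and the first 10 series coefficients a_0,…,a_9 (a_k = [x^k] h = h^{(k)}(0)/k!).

f: a_k = 0, 9, 0, -27, 0, 729/5, 0, -6561/7, 0, 6561, …
g: a_k = 0, 9, -27/2, 27, -243/4, 729/5, -729/2, 6561/7, -19683/8, 6561, …
f+g: L₀ = lclm(L_f,L_g), ord ≤ 2+2.
L = (-18 - 162·x + 486·x^2 + 486·x^3)·Dx + (-12 - 36·x + 972·x^3 + 972·x^4)·Dx^2 + (-1 + 3·x + 18·x^2 + 54·x^3 + 243·x^4 + 243·x^5)·Dx^3  (order 3).
h: a_k = 0, 18, -27/2, 0, -243/4, 1458/5, -729/2, 0, -19683/8, 13122, …
ICs: h(0) = 0, h′(0) = 18, h′′(0) = -27.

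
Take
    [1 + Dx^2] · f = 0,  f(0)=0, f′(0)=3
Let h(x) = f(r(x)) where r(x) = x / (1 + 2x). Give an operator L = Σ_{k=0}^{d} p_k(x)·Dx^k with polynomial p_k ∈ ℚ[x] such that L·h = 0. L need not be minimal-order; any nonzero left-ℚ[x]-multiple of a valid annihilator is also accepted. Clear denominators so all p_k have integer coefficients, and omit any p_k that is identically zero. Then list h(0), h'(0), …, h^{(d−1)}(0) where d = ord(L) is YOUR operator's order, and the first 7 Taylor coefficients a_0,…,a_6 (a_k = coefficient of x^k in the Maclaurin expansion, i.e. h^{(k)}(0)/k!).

f: a_k = 0, 3, 0, -1/2, 0, 1/40, 0, …
Substitute x→r, Dx→(1/r')Dx; clear ⇒ L₀.
L = 1 + (4 + 24·x + 48·x^2 + 32·x^3)·Dx + (1 + 8·x + 24·x^2 + 32·x^3 + 16·x^4)·Dx^2  (order 2).
h: a_k = 0, 3, -6, 23/2, -21, 1441/40, -225/4, …
ICs: h(0) = 0, h′(0) = 3.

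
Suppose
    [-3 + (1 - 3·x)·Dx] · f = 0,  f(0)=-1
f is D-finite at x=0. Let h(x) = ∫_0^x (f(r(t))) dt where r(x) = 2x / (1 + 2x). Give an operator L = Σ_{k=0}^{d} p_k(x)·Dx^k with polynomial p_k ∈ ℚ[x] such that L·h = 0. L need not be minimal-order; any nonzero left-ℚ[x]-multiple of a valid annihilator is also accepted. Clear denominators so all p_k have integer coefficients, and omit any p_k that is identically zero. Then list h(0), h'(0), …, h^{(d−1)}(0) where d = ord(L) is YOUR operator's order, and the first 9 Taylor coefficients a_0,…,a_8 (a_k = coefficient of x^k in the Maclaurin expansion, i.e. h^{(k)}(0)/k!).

L = 6·Dx + (-1 + 2·x + 8·x^2)·Dx^2  (order 2).
h: a_k = 0, -1, -3, -8, -24, -384/5, -256, -6144/7, -3072, …
ICs: h(0) = 0, h′(0) = -1.

f: a_k = -1, -3, -9, -27, -81, -243, -729, -2187, -6561, …
h₀=f(r): pull back L_f along r ⇒ L₀.
∫: right-multiply L₀ by Dx.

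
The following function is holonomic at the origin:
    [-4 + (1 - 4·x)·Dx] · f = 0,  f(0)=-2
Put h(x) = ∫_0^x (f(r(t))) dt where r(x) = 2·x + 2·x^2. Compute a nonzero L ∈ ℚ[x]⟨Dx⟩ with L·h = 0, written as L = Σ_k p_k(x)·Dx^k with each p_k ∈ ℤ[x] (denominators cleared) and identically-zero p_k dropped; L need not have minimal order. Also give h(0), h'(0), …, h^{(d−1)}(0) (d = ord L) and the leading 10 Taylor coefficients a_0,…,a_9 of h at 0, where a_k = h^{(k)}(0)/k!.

L = (8 + 16·x)·Dx + (-1 + 8·x + 8·x^2)·Dx^2  (order 2).
h: a_k = 0, -2, -8, -48, -320, -11392/5, -16896, -902144/7, -1003520, -7938048, …
ICs: h(0) = 0, h′(0) = -2.

f: a_k = -2, -8, -32, -128, -512, -2048, -8192, -32768, -131072, -524288, …
L₀ from L_f via x↦r, Dx↦r'^{-1}Dx.
∫: right-multiply L₀ by Dx.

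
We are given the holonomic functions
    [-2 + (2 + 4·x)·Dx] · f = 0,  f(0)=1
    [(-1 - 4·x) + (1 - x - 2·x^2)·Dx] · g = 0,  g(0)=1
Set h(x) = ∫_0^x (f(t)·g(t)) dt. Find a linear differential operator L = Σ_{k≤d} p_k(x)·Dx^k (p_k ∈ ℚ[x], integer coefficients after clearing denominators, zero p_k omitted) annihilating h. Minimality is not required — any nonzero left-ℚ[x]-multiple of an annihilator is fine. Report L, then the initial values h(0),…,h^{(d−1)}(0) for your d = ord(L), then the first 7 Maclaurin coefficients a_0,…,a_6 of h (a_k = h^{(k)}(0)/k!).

f: a_k = 1, 1, -1/2, 1/2, -5/8, 7/8, -21/16, …
g: a_k = 1, 1, 3, 5, 11, 21, 43, …
L₀ := L_f ⊗_s L_g (sym. prod.), ord ≤ 1.
∫: right-multiply L₀ by Dx.
L = (2 + 5·x + 6·x^2)·Dx + (-1 - x + 4·x^2 + 4·x^3)·Dx^2  (order 2).
h: a_k = 0, 1, 1, 7/6, 2, 23/8, 125/24, …
ICs: h(0) = 0, h′(0) = 1.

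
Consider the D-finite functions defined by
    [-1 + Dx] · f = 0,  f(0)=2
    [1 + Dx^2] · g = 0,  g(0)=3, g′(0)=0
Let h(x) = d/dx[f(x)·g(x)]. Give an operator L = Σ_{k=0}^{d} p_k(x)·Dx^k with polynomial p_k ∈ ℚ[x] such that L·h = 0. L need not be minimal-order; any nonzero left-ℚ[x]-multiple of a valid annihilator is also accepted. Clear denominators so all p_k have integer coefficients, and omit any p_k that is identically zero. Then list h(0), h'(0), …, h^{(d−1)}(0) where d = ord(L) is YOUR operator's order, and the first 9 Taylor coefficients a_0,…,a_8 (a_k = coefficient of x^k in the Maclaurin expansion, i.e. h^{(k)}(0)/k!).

L = 2 - 2·Dx + Dx^2  (order 2).
h: a_k = 6, 0, -6, -4, -1, 0, 1/15, 2/105, 1/420, …
ICs: h(0) = 6, h′(0) = 0.

f: a_k = 2, 2, 1, 1/3, 1/12, 1/60, 1/360, 1/2520, 1/20160, …
g: a_k = 3, 0, -3/2, 0, 1/8, 0, -1/240, 0, 1/13440, …
f·g: L₀ = L_f ⊗_s L_g, ord ≤ 1·2.
Differentiate: ansatz ord ≤ ord L₀ ⇒ L.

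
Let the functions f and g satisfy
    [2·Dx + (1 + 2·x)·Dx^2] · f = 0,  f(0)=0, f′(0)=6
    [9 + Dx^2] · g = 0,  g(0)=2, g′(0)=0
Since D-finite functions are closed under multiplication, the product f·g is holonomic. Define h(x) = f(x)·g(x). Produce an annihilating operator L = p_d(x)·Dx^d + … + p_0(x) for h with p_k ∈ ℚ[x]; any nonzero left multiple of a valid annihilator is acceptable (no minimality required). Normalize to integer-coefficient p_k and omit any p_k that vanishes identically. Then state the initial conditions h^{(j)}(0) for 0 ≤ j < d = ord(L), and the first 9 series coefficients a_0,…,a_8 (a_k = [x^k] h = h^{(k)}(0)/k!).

L = (63 + 1053·x + 3969·x^2 + 5832·x^3 + 2916·x^4) + (63 + 450·x + 972·x^2 + 648·x^3)·Dx + (25 + 270·x + 918·x^2 + 1296·x^3 + 648·x^4)·Dx^2 + (7 + 50·x + 108·x^2 + 72·x^3)·Dx^3 + (2 + 17·x + 53·x^2 + 72·x^3 + 36·x^4)·Dx^4  (order 4).
h: a_k = 0, 12, -12, -38, 30, 69/10, 7/2, -2973/140, 543/20, …
ICs: h(0) = 0, h′(0) = 12, h′′(0) = -24, h′′′(0) = -228.

f: a_k = 0, 6, -6, 8, -12, 96/5, -32, 384/7, -96, …
g: a_k = 2, 0, -9, 0, 27/4, 0, -81/40, 0, 729/2240, …
Sym-product of L_f,L_g gives L₀ (≤ ord 4).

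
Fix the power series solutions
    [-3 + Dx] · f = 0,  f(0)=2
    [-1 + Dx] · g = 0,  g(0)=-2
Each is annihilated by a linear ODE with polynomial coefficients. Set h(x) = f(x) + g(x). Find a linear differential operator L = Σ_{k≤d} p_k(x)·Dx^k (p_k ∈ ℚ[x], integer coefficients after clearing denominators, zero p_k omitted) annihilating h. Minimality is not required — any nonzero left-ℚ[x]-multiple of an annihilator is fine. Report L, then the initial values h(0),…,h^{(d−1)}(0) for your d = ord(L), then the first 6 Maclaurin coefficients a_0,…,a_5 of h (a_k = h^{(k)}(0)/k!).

L = 3 - 4·Dx + Dx^2  (order 2).
h: a_k = 0, 4, 8, 26/3, 20/3, 121/30, …
ICs: h(0) = 0, h′(0) = 4.

f: a_k = 2, 6, 9, 9, 27/4, 81/20, …
g: a_k = -2, -2, -1, -1/3, -1/12, -1/60, …
Sum ⇒ L₀ = lclm(L_f,L_g) in ℚ(x)⟨Dx⟩.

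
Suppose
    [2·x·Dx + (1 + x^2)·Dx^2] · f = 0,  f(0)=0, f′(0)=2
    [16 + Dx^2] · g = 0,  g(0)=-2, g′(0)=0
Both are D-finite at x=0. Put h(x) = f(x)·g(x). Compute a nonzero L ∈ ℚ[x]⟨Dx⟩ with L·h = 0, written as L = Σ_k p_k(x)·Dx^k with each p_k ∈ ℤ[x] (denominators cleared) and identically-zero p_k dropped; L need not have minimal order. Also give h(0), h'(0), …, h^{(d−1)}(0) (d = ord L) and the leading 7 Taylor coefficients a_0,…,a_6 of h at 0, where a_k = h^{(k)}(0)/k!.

f: a_k = 0, 2, 0, -2/3, 0, 2/5, 0, …
g: a_k = -2, 0, 16, 0, -64/3, 0, 512/45, …
f·g: L₀ = L_f ⊗_s L_g, ord ≤ 2·2.
L = (5440 + 19136·x^2 + 25856·x^4 + 16384·x^6 + 4096·x^8) + (1152·x + 3200·x^3 + 3072·x^5 + 1024·x^7)·Dx + (612 + 2252·x^2 + 3168·x^4 + 2048·x^6 + 512·x^8)·Dx^2 + (72·x + 200·x^3 + 192·x^5 + 64·x^7)·Dx^3 + (17 + 66·x^2 + 97·x^4 + 64·x^6 + 16·x^8)·Dx^4  (order 4).
h: a_k = 0, -4, 0, 100/3, 0, -812/15, 0, …
ICs: h(0) = 0, h′(0) = -4, h′′(0) = 0, h′′′(0) = 200.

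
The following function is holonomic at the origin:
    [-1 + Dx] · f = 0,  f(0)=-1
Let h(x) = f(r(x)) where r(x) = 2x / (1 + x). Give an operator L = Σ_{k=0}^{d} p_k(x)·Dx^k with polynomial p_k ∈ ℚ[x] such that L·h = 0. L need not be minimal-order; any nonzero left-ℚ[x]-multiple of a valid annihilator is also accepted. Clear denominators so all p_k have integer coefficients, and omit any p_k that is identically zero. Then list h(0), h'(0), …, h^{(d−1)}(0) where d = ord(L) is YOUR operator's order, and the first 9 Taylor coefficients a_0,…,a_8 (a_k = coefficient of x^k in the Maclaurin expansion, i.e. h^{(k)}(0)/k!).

f: a_k = -1, -1, -1/2, -1/6, -1/24, -1/120, -1/720, -1/5040, -1/40320, …
h₀=f(r): pull back L_f along r ⇒ L₀.
L = -2 + (1 + 2·x + x^2)·Dx  (order 1).
h: a_k = -1, -2, 0, 2/3, -2/3, 2/5, -4/45, -10/63, 32/105, …
ICs: h(0) = -1.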